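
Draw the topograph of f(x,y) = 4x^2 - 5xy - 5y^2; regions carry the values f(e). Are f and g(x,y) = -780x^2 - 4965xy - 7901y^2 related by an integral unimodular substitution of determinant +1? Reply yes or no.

D₁ = 105, D₂ = 105
river cycle of f (length 6): (-5, 5, 4), (4, 3, -6), (-6, 9, 1), (1, 9, -6), (-6, 3, 4), (4, 5, -5)
river cycle of g (length 6): (-5, 5, 4), (4, 3, -6), (-6, 9, 1), (1, 9, -6), (-6, 3, 4), (4, 5, -5)
cycles coincide ⇒ equivalent

yes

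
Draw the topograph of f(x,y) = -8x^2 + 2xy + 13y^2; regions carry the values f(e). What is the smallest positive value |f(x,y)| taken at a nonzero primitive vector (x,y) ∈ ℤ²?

descent: ρ → (13,-2,-8)
descent: ρ → (-8,18,3)  [lands on river]
river: ρ → (3,18,-8)
river: ρ → (-8,14,7)
river: ρ → (7,14,-8)
closes: descent 2, river 4
min |a| on river = 3

3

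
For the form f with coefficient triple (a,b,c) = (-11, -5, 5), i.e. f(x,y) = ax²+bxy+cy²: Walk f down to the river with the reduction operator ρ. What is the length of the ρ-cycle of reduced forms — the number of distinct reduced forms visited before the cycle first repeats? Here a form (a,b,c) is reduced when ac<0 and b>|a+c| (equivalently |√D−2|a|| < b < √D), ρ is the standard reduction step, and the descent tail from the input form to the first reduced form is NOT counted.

D = 245, ⌊√D⌋ = 15
descent: ρ → (5,15,-1)  [lands on river]
river: ρ → (-1,15,5)
ρ-cycle length = 2 (tail of 1 descent step not counted)

2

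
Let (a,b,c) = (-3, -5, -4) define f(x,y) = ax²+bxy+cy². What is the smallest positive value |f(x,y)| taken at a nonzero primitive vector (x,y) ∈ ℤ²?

translate: b→-1 (≡5 mod 6), so (3,5,4)→(3,-1,2)
flip: (3,-1,2)→(2,1,3)
reduced (well bottom): (2,1,3) with a≤c, −a<b≤a
well minimum |f| = |-2| = 2 (negative-definite)

2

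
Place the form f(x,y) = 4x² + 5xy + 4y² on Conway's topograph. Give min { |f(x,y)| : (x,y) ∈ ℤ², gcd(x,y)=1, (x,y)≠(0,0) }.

translate: b→-3 (≡5 mod 8), so (4,5,4)→(4,-3,3)
flip: (4,-3,3)→(3,3,4)
reduced (well bottom): (3,3,4) with a≤c, −a<b≤a
well minimum = a = 3

3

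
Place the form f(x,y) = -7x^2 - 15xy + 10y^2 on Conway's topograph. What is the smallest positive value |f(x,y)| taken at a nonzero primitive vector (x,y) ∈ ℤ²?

descent: ρ → (10,15,-7)  [lands on river]
river: ρ → (-7,13,12)
river: ρ → (12,11,-8)
river: ρ → (-8,21,2)
river: ρ → (2,19,-18)
river: ρ → (-18,17,3)
river: ρ → (3,19,-12)
river: ρ → (-12,5,10)
closes: descent 1, river 8
min |a| on river = 2

2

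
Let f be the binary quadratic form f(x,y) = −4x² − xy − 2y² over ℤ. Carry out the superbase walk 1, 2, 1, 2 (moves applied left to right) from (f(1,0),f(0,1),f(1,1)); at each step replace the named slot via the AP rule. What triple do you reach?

start (-4,-2,-7) = (f(1,0),f(0,1),f(1,1))
replace slot 1: 2·((-2)+(-7)) − (-4) = -14 → (-14,-2,-7)
replace slot 2: 2·((-14)+(-7)) − (-2) = -40 → (-14,-40,-7)
replace slot 1: 2·((-40)+(-7)) − (-14) = -80 → (-80,-40,-7)
replace slot 2: 2·((-80)+(-7)) − (-40) = -134 → (-80,-134,-7)

-80,-134,-7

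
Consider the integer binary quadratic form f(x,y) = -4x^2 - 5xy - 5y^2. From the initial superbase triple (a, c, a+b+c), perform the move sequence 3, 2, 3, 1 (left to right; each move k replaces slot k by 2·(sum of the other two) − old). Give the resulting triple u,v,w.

start (-4,-5,-14) = (f(1,0),f(0,1),f(1,1))
replace slot 3: 2·((-4)+(-5)) − (-14) = -4 → (-4,-5,-4)
replace slot 2: 2·((-4)+(-4)) − (-5) = -11 → (-4,-11,-4)
replace slot 3: 2·((-4)+(-11)) − (-4) = -26 → (-4,-11,-26)
replace slot 1: 2·((-11)+(-26)) − (-4) = -70 → (-70,-11,-26)

-70,-11,-26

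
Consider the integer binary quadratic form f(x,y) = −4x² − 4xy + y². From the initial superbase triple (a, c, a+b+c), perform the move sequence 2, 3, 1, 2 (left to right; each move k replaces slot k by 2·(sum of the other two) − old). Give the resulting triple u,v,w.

start (-4,1,-7) = (f(1,0),f(0,1),f(1,1))
replace slot 2: 2·((-4)+(-7)) − 1 = -23 → (-4,-23,-7)
replace slot 3: 2·((-4)+(-23)) − (-7) = -47 → (-4,-23,-47)
replace slot 1: 2·((-23)+(-47)) − (-4) = -136 → (-136,-23,-47)
replace slot 2: 2·((-136)+(-47)) − (-23) = -343 → (-136,-343,-47)

-136,-343,-47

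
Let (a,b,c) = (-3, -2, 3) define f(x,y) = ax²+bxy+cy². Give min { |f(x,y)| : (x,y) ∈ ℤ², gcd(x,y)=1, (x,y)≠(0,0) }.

descent: ρ → (3,2,-3)  [lands on river]
river: ρ → (-3,4,2)
river: ρ → (2,4,-3)
river: ρ → (-3,2,3)
river: ρ → (3,4,-2)
river: ρ → (-2,4,3)
closes: descent 1, river 6
min |a| on river = 2

2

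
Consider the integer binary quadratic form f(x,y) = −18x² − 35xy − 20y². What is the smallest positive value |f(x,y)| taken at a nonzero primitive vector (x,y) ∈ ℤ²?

translate: b→-1 (≡35 mod 36), so (18,35,20)→(18,-1,3)
flip: (18,-1,3)→(3,1,18)
reduced (well bottom): (3,1,18) with a≤c, −a<b≤a
well minimum |f| = |-3| = 3 (negative-definite)

3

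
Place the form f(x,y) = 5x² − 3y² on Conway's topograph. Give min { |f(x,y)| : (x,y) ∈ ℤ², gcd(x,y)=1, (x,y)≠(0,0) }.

descent: ρ → (-3,6,2)  [lands on river]
river: ρ → (2,6,-3)
closes: descent 1, river 2
min |a| on river = 2

2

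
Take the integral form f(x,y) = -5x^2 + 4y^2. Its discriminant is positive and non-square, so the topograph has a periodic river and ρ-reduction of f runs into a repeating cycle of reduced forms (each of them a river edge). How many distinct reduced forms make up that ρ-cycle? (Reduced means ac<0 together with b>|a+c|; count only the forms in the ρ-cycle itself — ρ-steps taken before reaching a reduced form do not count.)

D = 80, ⌊√D⌋ = 8
descent: ρ → (4,8,-1)  [lands on river]
river: ρ → (-1,8,4)
ρ-cycle length = 2 (tail of 1 descent step not counted)

2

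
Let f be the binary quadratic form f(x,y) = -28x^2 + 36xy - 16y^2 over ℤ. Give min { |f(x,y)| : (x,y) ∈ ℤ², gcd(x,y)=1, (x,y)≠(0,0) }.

translate: b→20 (≡-36 mod 56), so (28,-36,16)→(28,20,8)
flip: (28,20,8)→(8,-20,28)
translate: b→-4 (≡-20 mod 16), so (8,-20,28)→(8,-4,16)
reduced (well bottom): (8,-4,16) with a≤c, −a<b≤a
well minimum |f| = |-8| = 8 (negative-definite)

8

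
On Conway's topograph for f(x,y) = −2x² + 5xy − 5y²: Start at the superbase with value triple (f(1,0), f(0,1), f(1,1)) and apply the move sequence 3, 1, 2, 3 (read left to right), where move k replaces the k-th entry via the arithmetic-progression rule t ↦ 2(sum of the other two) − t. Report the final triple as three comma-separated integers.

start (-2,-5,-2) = (f(1,0),f(0,1),f(1,1))
replace slot 3: 2·((-2)+(-5)) − (-2) = -12 → (-2,-5,-12)
replace slot 1: 2·((-5)+(-12)) − (-2) = -32 → (-32,-5,-12)
replace slot 2: 2·((-32)+(-12)) − (-5) = -83 → (-32,-83,-12)
replace slot 3: 2·((-32)+(-83)) − (-12) = -218 → (-32,-83,-218)

-32,-83,-218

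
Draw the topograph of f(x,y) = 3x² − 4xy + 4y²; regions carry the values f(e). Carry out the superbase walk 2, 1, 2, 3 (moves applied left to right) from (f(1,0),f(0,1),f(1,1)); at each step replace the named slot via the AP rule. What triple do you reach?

start (3,4,3) = (f(1,0),f(0,1),f(1,1))
replace slot 2: 2·(3+3) − 4 = 8 → (3,8,3)
replace slot 1: 2·(8+3) − 3 = 19 → (19,8,3)
replace slot 2: 2·(19+3) − 8 = 36 → (19,36,3)
replace slot 3: 2·(19+36) − 3 = 107 → (19,36,107)

19,36,107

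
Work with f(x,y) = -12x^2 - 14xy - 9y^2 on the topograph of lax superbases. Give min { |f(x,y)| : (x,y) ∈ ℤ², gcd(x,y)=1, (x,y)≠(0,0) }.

translate: b→-10 (≡14 mod 24), so (12,14,9)→(12,-10,7)
flip: (12,-10,7)→(7,10,12)
translate: b→-4 (≡10 mod 14), so (7,10,12)→(7,-4,9)
reduced (well bottom): (7,-4,9) with a≤c, −a<b≤a
well minimum |f| = |-7| = 7 (negative-definite)

7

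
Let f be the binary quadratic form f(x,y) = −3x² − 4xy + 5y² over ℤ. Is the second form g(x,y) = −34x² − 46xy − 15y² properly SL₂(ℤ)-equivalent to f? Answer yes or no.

D₁ = 76, D₂ = 76
river cycle of f (length 6): (5, 4, -3), (-3, 8, 1), (1, 8, -3), (-3, 4, 5), (5, 6, -2), (-2, 6, 5)
river cycle of g (length 6): (-2, 6, 5), (5, 4, -3), (-3, 8, 1), (1, 8, -3), (-3, 4, 5), (5, 6, -2)
cycles coincide ⇒ equivalent

yes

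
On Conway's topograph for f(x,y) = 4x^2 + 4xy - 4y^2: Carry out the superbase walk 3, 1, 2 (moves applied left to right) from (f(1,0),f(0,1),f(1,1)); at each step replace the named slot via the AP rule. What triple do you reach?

start (4,-4,4) = (f(1,0),f(0,1),f(1,1))
replace slot 3: 2·(4+(-4)) − 4 = -4 → (4,-4,-4)
replace slot 1: 2·((-4)+(-4)) − 4 = -20 → (-20,-4,-4)
replace slot 2: 2·((-20)+(-4)) − (-4) = -44 → (-20,-44,-4)

-20,-44,-4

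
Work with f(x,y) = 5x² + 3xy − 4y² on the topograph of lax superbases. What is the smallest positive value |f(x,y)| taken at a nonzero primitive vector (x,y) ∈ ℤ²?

river: ρ → (-4,5,4)
river: ρ → (4,3,-5)
river: ρ → (-5,7,2)
river: ρ → (2,9,-1)
river: ρ → (-1,9,2)
river: ρ → (2,7,-5)
river: ρ → (-5,3,4)
river: ρ → (4,5,-4)
river: ρ → (-4,3,5)
river: ρ → (5,7,-2)
river: ρ → (-2,9,1)
river: ρ → (1,9,-2)
river: ρ → (-2,7,5)
river: ρ → (5,3,-4)
closes: descent 0, river 14
min |a| on river = 1

1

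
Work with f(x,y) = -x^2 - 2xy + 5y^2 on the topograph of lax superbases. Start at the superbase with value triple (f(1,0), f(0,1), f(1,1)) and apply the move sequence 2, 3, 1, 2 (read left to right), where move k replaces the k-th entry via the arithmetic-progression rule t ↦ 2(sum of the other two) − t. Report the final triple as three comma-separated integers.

start (-1,5,2) = (f(1,0),f(0,1),f(1,1))
replace slot 2: 2·((-1)+2) − 5 = -3 → (-1,-3,2)
replace slot 3: 2·((-1)+(-3)) − 2 = -10 → (-1,-3,-10)
replace slot 1: 2·((-3)+(-10)) − (-1) = -25 → (-25,-3,-10)
replace slot 2: 2·((-25)+(-10)) − (-3) = -67 → (-25,-67,-10)

-25,-67,-10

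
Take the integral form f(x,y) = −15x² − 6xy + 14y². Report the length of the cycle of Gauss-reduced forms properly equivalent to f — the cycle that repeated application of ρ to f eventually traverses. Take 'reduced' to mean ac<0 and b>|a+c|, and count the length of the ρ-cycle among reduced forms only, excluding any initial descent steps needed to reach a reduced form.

D = 876, ⌊√D⌋ = 29
descent: ρ → (14,6,-15)  [lands on river]
river: ρ → (-15,24,5)
river: ρ → (5,26,-10)
river: ρ → (-10,14,17)
river: ρ → (17,20,-7)
river: ρ → (-7,22,14)
ρ-cycle length = 6 (tail of 1 descent step not counted)

6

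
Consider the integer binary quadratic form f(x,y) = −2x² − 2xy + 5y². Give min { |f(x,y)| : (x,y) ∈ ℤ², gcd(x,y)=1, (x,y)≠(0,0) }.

descent: ρ → (5,2,-2)
descent: ρ → (-2,6,1)  [lands on river]
river: ρ → (1,6,-2)
closes: descent 2, river 2
min |a| on river = 1

1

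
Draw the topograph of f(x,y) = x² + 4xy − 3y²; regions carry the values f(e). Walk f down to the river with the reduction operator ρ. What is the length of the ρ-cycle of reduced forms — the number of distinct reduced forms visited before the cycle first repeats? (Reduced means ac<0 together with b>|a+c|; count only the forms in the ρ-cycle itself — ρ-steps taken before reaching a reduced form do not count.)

D = 28, ⌊√D⌋ = 5
river: ρ → (-3,2,2)
river: ρ → (2,2,-3)
river: ρ → (-3,4,1)
river: ρ → (1,4,-3)
ρ-cycle length = 4 (tail of 0 descent steps not counted)

4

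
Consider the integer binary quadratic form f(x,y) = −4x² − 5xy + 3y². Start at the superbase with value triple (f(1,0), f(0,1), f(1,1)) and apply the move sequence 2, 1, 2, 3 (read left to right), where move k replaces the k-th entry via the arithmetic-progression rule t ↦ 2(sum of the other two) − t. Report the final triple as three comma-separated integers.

start (-4,3,-6) = (f(1,0),f(0,1),f(1,1))
replace slot 2: 2·((-4)+(-6)) − 3 = -23 → (-4,-23,-6)
replace slot 1: 2·((-23)+(-6)) − (-4) = -54 → (-54,-23,-6)
replace slot 2: 2·((-54)+(-6)) − (-23) = -97 → (-54,-97,-6)
replace slot 3: 2·((-54)+(-97)) − (-6) = -296 → (-54,-97,-296)

-54,-97,-296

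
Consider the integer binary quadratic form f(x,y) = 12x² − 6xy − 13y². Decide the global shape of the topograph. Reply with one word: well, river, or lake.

D = b²−4ac = (-6)² − 4·12·(-13) = 660
D > 0 non-square ⇒ indefinite ⇒ periodic river

river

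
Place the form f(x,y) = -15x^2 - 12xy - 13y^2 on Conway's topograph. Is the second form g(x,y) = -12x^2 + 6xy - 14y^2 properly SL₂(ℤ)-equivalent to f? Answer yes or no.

D₁ = -636, D₂ = -636
f is negative-definite; reduce −f:
−f: flip: (15,12,13)→(13,-12,15)
−f: reduced (well bottom): (13,-12,15) with a≤c, −a<b≤a
flip sign back: reduced form of f is (-13,12,-15)
g is negative-definite; reduce −g:
−g: reduced (well bottom): (12,-6,14) with a≤c, −a<b≤a
flip sign back: reduced form of g is (-12,6,-14)
reduced forms (-13, 12, -15) vs (-12, 6, -14) ⇒ inequivalent

no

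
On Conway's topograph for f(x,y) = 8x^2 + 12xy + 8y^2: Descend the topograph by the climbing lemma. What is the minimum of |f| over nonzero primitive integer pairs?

translate: b→-4 (≡12 mod 16), so (8,12,8)→(8,-4,4)
flip: (8,-4,4)→(4,4,8)
reduced (well bottom): (4,4,8) with a≤c, −a<b≤a
well minimum = a = 4

4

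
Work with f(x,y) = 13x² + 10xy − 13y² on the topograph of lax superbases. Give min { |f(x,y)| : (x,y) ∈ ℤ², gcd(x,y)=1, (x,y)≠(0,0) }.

river: ρ → (-13,16,10)
river: ρ → (10,24,-5)
river: ρ → (-5,26,5)
river: ρ → (5,24,-10)
river: ρ → (-10,16,13)
river: ρ → (13,10,-13)
closes: descent 0, river 6
min |a| on river = 5

5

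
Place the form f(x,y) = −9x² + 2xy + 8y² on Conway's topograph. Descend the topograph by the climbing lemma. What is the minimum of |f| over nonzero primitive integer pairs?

river: ρ → (8,14,-3)
river: ρ → (-3,16,3)
river: ρ → (3,14,-8)
river: ρ → (-8,2,9)
river: ρ → (9,16,-1)
river: ρ → (-1,16,9)
river: ρ → (9,2,-8)
river: ρ → (-8,14,3)
river: ρ → (3,16,-3)
river: ρ → (-3,14,8)
river: ρ → (8,2,-9)
river: ρ → (-9,16,1)
river: ρ → (1,16,-9)
river: ρ → (-9,2,8)
closes: descent 0, river 14
min |a| on river = 1

1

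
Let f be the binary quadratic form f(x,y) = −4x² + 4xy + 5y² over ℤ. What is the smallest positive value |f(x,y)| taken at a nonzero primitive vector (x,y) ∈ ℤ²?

river: ρ → (5,6,-3)
river: ρ → (-3,6,5)
river: ρ → (5,4,-4)
river: ρ → (-4,4,5)
closes: descent 0, river 4
min |a| on river = 3

3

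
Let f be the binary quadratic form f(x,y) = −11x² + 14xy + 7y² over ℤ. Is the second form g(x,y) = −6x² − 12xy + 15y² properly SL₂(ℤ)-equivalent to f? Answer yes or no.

D₁ = 504, D₂ = 504
river cycle of f (length 10): (7, 14, -11), (-11, 8, 10), (10, 12, -9), (-9, 6, 13), (13, 20, -2), (-2, 20, 13), (13, 6, -9), (-9, 12, 10), (10, 8, -11), (-11, 14, 7)
river cycle of g (length 4): (15, 12, -6), (-6, 12, 15), (15, 18, -3), (-3, 18, 15)
cycles differ ⇒ inequivalent

no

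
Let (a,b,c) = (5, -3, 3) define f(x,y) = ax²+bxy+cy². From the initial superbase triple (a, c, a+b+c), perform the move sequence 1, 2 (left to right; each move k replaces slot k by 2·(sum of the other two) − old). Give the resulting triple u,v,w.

start (5,3,5) = (f(1,0),f(0,1),f(1,1))
replace slot 1: 2·(3+5) − 5 = 11 → (11,3,5)
replace slot 2: 2·(11+5) − 3 = 29 → (11,29,5)

11,29,5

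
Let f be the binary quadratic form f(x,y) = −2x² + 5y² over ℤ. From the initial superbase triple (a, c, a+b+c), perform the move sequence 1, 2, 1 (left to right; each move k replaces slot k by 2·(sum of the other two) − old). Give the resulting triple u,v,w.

start (-2,5,3) = (f(1,0),f(0,1),f(1,1))
replace slot 1: 2·(5+3) − (-2) = 18 → (18,5,3)
replace slot 2: 2·(18+3) − 5 = 37 → (18,37,3)
replace slot 1: 2·(37+3) − 18 = 62 → (62,37,3)

62,37,3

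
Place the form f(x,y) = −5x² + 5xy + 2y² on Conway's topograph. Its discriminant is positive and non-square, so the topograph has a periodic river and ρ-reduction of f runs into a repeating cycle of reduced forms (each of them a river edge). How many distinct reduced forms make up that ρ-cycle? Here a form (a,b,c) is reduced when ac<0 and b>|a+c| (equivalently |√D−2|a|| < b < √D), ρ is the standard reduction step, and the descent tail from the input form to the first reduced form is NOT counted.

D = 65, ⌊√D⌋ = 8
river: ρ → (2,7,-2)
river: ρ → (-2,5,5)
river: ρ → (5,5,-2)
river: ρ → (-2,7,2)
river: ρ → (2,5,-5)
river: ρ → (-5,5,2)
ρ-cycle length = 6 (tail of 0 descent steps not counted)

6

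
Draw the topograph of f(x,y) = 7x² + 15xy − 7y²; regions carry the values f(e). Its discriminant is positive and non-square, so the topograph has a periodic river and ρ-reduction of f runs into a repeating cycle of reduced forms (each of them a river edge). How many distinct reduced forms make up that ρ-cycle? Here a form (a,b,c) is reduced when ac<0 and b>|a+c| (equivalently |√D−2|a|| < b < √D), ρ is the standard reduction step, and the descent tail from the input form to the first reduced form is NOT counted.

D = 421, ⌊√D⌋ = 20
river: ρ → (-7,13,9)
river: ρ → (9,5,-11)
river: ρ → (-11,17,3)
river: ρ → (3,19,-5)
river: ρ → (-5,11,15)
river: ρ → (15,19,-1)
river: ρ → (-1,19,15)
river: ρ → (15,11,-5)
river: ρ → (-5,19,3)
river: ρ → (3,17,-11)
river: ρ → (-11,5,9)
river: ρ → (9,13,-7)
river: ρ → (-7,15,7)
river: ρ → (7,13,-9)
river: ρ → (-9,5,11)
river: ρ → (11,17,-3)
river: ρ → (-3,19,5)
river: ρ → (5,11,-15)
river: ρ → (-15,19,1)
river: ρ → (1,19,-15)
river: ρ → (-15,11,5)
river: ρ → (5,19,-3)
river: ρ → (-3,17,11)
river: ρ → (11,5,-9)
river: ρ → (-9,13,7)
river: ρ → (7,15,-7)
ρ-cycle length = 26 (tail of 0 descent steps not counted)

26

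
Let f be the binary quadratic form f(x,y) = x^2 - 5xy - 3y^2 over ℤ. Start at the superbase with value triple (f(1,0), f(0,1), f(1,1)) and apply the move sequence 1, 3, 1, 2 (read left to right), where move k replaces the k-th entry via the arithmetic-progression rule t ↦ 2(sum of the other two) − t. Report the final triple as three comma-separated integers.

start (1,-3,-7) = (f(1,0),f(0,1),f(1,1))
replace slot 1: 2·((-3)+(-7)) − 1 = -21 → (-21,-3,-7)
replace slot 3: 2·((-21)+(-3)) − (-7) = -41 → (-21,-3,-41)
replace slot 1: 2·((-3)+(-41)) − (-21) = -67 → (-67,-3,-41)
replace slot 2: 2·((-67)+(-41)) − (-3) = -213 → (-67,-213,-41)

-67,-213,-41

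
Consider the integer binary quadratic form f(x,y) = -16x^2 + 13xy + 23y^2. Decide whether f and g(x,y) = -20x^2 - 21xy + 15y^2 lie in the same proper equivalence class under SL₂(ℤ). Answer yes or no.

D₁ = 1641, D₂ = 1641
river cycle of f (length 8): (23, 33, -6), (-6, 39, 5), (5, 31, -34), (-34, 37, 2), (2, 39, -15), (-15, 21, 20), (20, 19, -16), (-16, 13, 23)
river cycle of g (length 8): (15, 21, -20), (-20, 19, 16), (16, 13, -23), (-23, 33, 6), (6, 39, -5), (-5, 31, 34), (34, 37, -2), (-2, 39, 15)
cycles differ ⇒ inequivalent

no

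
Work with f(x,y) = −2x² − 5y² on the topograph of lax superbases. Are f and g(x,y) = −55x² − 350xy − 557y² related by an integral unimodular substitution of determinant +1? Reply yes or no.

D₁ = -40, D₂ = -40
f is negative-definite; reduce −f:
−f: reduced (well bottom): (2,0,5) with a≤c, −a<b≤a
flip sign back: reduced form of f is (-2,0,-5)
g is negative-definite; reduce −g:
−g: translate: b→20 (≡350 mod 110), so (55,350,557)→(55,20,2)
−g: flip: (55,20,2)→(2,-20,55)
−g: translate: b→0 (≡-20 mod 4), so (2,-20,55)→(2,0,5)
−g: reduced (well bottom): (2,0,5) with a≤c, −a<b≤a
flip sign back: reduced form of g is (-2,0,-5)
reduced forms (-2, 0, -5) vs (-2, 0, -5) ⇒ equivalent

yes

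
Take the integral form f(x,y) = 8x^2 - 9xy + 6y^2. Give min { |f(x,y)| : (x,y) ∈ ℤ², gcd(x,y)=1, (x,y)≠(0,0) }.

translate: b→7 (≡-9 mod 16), so (8,-9,6)→(8,7,5)
flip: (8,7,5)→(5,-7,8)
translate: b→3 (≡-7 mod 10), so (5,-7,8)→(5,3,6)
reduced (well bottom): (5,3,6) with a≤c, −a<b≤a
well minimum = a = 5

5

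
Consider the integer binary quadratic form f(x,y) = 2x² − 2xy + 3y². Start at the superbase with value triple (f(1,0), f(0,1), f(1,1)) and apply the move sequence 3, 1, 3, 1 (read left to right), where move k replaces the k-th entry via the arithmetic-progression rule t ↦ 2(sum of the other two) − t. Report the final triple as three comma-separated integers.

start (2,3,3) = (f(1,0),f(0,1),f(1,1))
replace slot 3: 2·(2+3) − 3 = 7 → (2,3,7)
replace slot 1: 2·(3+7) − 2 = 18 → (18,3,7)
replace slot 3: 2·(18+3) − 7 = 35 → (18,3,35)
replace slot 1: 2·(3+35) − 18 = 58 → (58,3,35)

58,3,35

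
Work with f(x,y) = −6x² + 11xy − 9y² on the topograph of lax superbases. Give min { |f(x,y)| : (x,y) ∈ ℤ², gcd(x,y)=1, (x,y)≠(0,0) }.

translate: b→1 (≡-11 mod 12), so (6,-11,9)→(6,1,4)
flip: (6,1,4)→(4,-1,6)
reduced (well bottom): (4,-1,6) with a≤c, −a<b≤a
well minimum |f| = |-4| = 4 (negative-definite)

4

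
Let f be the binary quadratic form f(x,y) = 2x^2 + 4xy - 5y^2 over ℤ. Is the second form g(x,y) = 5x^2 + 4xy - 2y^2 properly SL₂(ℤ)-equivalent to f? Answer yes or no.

D₁ = 56, D₂ = 56
river cycle of f (length 4): (-5, 6, 1), (1, 6, -5), (-5, 4, 2), (2, 4, -5)
river cycle of g (length 4): (-2, 4, 5), (5, 6, -1), (-1, 6, 5), (5, 4, -2)
cycles differ ⇒ inequivalent

no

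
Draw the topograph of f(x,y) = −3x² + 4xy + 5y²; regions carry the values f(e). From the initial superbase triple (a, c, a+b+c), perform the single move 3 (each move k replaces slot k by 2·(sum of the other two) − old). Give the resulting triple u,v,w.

start (-3,5,6) = (f(1,0),f(0,1),f(1,1))
replace slot 3: 2·((-3)+5) − 6 = -2 → (-3,5,-2)

-3,5,-2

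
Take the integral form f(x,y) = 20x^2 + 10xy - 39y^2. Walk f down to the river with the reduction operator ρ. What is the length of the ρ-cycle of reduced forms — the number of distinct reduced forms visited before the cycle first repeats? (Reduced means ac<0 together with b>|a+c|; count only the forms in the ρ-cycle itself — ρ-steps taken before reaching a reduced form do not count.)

D = 3220, ⌊√D⌋ = 56
descent: ρ → (-39,-10,20)
descent: ρ → (20,50,-9)  [lands on river]
river: ρ → (-9,40,45)
river: ρ → (45,50,-4)
river: ρ → (-4,54,19)
river: ρ → (19,22,-36)
river: ρ → (-36,50,5)
river: ρ → (5,50,-36)
river: ρ → (-36,22,19)
river: ρ → (19,54,-4)
river: ρ → (-4,50,45)
river: ρ → (45,40,-9)
river: ρ → (-9,50,20)
river: ρ → (20,30,-29)
river: ρ → (-29,28,21)
river: ρ → (21,56,-1)
river: ρ → (-1,56,21)
river: ρ → (21,28,-29)
river: ρ → (-29,30,20)
ρ-cycle length = 18 (tail of 2 descent steps not counted)

18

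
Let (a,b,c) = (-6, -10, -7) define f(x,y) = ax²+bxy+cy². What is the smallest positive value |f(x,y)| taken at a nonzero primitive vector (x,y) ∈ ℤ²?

translate: b→-2 (≡10 mod 12), so (6,10,7)→(6,-2,3)
flip: (6,-2,3)→(3,2,6)
reduced (well bottom): (3,2,6) with a≤c, −a<b≤a
well minimum |f| = |-3| = 3 (negative-definite)

3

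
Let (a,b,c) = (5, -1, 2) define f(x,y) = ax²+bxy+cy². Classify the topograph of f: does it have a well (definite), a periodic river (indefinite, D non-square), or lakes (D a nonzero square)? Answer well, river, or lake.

D = b²−4ac = (-1)² − 4·5·2 = -39
D < 0 ⇒ definite ⇒ every region one sign ⇒ single well

well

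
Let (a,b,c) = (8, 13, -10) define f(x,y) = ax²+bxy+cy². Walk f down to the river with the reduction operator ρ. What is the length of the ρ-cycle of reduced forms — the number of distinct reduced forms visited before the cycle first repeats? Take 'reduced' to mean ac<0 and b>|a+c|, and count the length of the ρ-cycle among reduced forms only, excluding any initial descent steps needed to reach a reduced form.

D = 489, ⌊√D⌋ = 22
river: ρ → (-10,7,11)
river: ρ → (11,15,-6)
river: ρ → (-6,21,2)
river: ρ → (2,19,-16)
river: ρ → (-16,13,5)
river: ρ → (5,17,-10)
river: ρ → (-10,3,12)
river: ρ → (12,21,-1)
river: ρ → (-1,21,12)
river: ρ → (12,3,-10)
river: ρ → (-10,17,5)
river: ρ → (5,13,-16)
river: ρ → (-16,19,2)
river: ρ → (2,21,-6)
river: ρ → (-6,15,11)
river: ρ → (11,7,-10)
river: ρ → (-10,13,8)
river: ρ → (8,19,-4)
river: ρ → (-4,21,3)
river: ρ → (3,21,-4)
river: ρ → (-4,19,8)
river: ρ → (8,13,-10)
ρ-cycle length = 22 (tail of 0 descent steps not counted)

22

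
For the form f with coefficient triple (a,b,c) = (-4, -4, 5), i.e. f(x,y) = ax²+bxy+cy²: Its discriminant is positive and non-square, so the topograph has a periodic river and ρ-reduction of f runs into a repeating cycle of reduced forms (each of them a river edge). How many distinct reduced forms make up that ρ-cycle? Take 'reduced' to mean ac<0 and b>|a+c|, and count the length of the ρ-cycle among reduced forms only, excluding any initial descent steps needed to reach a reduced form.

D = 96, ⌊√D⌋ = 9
descent: ρ → (5,4,-4)  [lands on river]
river: ρ → (-4,4,5)
river: ρ → (5,6,-3)
river: ρ → (-3,6,5)
ρ-cycle length = 4 (tail of 1 descent step not counted)

4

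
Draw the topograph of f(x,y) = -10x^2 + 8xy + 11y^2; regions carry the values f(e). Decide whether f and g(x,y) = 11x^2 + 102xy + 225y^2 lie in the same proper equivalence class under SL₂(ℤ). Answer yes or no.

D₁ = 504, D₂ = 504
river cycle of f (length 10): (11, 14, -7), (-7, 14, 11), (11, 8, -10), (-10, 12, 9), (9, 6, -13), (-13, 20, 2), (2, 20, -13), (-13, 6, 9), (9, 12, -10), (-10, 8, 11)
river cycle of g (length 10): (11, 14, -7), (-7, 14, 11), (11, 8, -10), (-10, 12, 9), (9, 6, -13), (-13, 20, 2), (2, 20, -13), (-13, 6, 9), (9, 12, -10), (-10, 8, 11)
cycles coincide ⇒ equivalent

yes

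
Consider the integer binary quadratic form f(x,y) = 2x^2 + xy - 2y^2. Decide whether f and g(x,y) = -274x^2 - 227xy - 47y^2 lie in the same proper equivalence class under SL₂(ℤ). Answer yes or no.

D₁ = 17, D₂ = 17
river cycle of f (length 6): (-2, 3, 1), (1, 3, -2), (-2, 1, 2), (2, 3, -1), (-1, 3, 2), (2, 1, -2)
river cycle of g (length 6): (-1, 3, 2), (2, 1, -2), (-2, 3, 1), (1, 3, -2), (-2, 1, 2), (2, 3, -1)
cycles coincide ⇒ equivalent

yes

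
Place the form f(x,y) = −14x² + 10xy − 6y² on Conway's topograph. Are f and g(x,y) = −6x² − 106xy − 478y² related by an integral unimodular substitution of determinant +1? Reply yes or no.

D₁ = -236, D₂ = -236
f is negative-definite; reduce −f:
−f: flip: (14,-10,6)→(6,10,14)
−f: translate: b→-2 (≡10 mod 12), so (6,10,14)→(6,-2,10)
−f: reduced (well bottom): (6,-2,10) with a≤c, −a<b≤a
flip sign back: reduced form of f is (-6,2,-10)
g is negative-definite; reduce −g:
−g: translate: b→-2 (≡106 mod 12), so (6,106,478)→(6,-2,10)
−g: reduced (well bottom): (6,-2,10) with a≤c, −a<b≤a
flip sign back: reduced form of g is (-6,2,-10)
reduced forms (-6, 2, -10) vs (-6, 2, -10) ⇒ equivalent

yes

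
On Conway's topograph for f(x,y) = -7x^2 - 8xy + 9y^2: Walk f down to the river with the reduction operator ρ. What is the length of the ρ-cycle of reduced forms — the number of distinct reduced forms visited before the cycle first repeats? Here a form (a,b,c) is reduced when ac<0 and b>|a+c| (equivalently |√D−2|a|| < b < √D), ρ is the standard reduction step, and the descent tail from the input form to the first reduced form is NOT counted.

D = 316, ⌊√D⌋ = 17
descent: ρ → (9,8,-7)  [lands on river]
river: ρ → (-7,6,10)
river: ρ → (10,14,-3)
river: ρ → (-3,16,5)
river: ρ → (5,14,-6)
river: ρ → (-6,10,9)
ρ-cycle length = 6 (tail of 1 descent step not counted)

6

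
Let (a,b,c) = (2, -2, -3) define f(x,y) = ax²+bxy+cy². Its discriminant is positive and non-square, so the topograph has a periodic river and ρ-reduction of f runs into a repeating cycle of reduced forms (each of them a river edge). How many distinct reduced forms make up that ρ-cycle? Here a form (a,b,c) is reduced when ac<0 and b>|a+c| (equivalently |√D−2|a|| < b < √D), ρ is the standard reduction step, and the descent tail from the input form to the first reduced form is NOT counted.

D = 28, ⌊√D⌋ = 5
descent: ρ → (-3,2,2)  [lands on river]
river: ρ → (2,2,-3)
river: ρ → (-3,4,1)
river: ρ → (1,4,-3)
ρ-cycle length = 4 (tail of 1 descent step not counted)

4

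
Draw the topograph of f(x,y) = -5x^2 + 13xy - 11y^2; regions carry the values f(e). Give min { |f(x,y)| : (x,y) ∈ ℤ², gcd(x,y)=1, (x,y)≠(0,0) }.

translate: b→-3 (≡-13 mod 10), so (5,-13,11)→(5,-3,3)
flip: (5,-3,3)→(3,3,5)
reduced (well bottom): (3,3,5) with a≤c, −a<b≤a
well minimum |f| = |-3| = 3 (negative-definite)

3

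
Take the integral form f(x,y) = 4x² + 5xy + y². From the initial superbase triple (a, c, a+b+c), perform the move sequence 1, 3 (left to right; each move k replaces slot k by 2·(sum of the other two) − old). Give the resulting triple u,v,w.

start (4,1,10) = (f(1,0),f(0,1),f(1,1))
replace slot 1: 2·(1+10) − 4 = 18 → (18,1,10)
replace slot 3: 2·(18+1) − 10 = 28 → (18,1,28)

18,1,28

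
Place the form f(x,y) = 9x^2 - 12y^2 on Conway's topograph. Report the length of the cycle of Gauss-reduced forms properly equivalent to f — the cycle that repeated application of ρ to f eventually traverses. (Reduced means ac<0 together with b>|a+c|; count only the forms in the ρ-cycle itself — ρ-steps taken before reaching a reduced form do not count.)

D = 432, ⌊√D⌋ = 20
descent: ρ → (-12,0,9)
descent: ρ → (9,18,-3)  [lands on river]
river: ρ → (-3,18,9)
ρ-cycle length = 2 (tail of 2 descent steps not counted)

2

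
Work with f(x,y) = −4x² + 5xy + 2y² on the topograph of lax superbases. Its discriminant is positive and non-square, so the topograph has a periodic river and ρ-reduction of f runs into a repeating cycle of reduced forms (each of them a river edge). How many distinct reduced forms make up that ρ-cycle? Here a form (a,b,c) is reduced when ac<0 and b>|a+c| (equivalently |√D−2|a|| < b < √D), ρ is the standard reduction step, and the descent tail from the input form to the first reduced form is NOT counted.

D = 57, ⌊√D⌋ = 7
river: ρ → (2,7,-1)
river: ρ → (-1,7,2)
river: ρ → (2,5,-4)
river: ρ → (-4,3,3)
river: ρ → (3,3,-4)
river: ρ → (-4,5,2)
ρ-cycle length = 6 (tail of 0 descent steps not counted)

6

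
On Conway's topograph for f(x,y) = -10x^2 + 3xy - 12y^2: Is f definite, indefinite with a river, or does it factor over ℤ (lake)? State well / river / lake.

D = b²−4ac = 3² − 4·(-10)·(-12) = -471
D < 0 ⇒ definite ⇒ every region one sign ⇒ single well

well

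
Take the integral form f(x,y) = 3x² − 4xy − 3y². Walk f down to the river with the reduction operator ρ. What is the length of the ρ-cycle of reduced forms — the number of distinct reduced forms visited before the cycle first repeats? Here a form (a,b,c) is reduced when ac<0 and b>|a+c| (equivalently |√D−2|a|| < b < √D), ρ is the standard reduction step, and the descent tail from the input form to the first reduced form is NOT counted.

D = 52, ⌊√D⌋ = 7
descent: ρ → (-3,4,3)  [lands on river]
river: ρ → (3,2,-4)
river: ρ → (-4,6,1)
river: ρ → (1,6,-4)
river: ρ → (-4,2,3)
river: ρ → (3,4,-3)
river: ρ → (-3,2,4)
river: ρ → (4,6,-1)
river: ρ → (-1,6,4)
river: ρ → (4,2,-3)
ρ-cycle length = 10 (tail of 1 descent step not counted)

10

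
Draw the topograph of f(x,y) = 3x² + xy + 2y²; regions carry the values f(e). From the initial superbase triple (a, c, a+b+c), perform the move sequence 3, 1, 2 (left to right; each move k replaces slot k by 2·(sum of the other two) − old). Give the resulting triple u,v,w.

start (3,2,6) = (f(1,0),f(0,1),f(1,1))
replace slot 3: 2·(3+2) − 6 = 4 → (3,2,4)
replace slot 1: 2·(2+4) − 3 = 9 → (9,2,4)
replace slot 2: 2·(9+4) − 2 = 24 → (9,24,4)

9,24,4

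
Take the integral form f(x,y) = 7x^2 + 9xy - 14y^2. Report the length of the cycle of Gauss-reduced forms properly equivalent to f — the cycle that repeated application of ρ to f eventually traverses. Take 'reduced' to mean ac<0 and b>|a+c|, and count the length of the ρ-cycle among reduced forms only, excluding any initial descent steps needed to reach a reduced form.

D = 473, ⌊√D⌋ = 21
river: ρ → (-14,19,2)
river: ρ → (2,21,-4)
river: ρ → (-4,19,7)
river: ρ → (7,9,-14)
ρ-cycle length = 4 (tail of 0 descent steps not counted)

4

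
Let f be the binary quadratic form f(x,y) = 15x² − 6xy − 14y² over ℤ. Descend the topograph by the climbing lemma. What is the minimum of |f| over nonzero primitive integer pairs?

descent: ρ → (-14,6,15)  [lands on river]
river: ρ → (15,24,-5)
river: ρ → (-5,26,10)
river: ρ → (10,14,-17)
river: ρ → (-17,20,7)
river: ρ → (7,22,-14)
closes: descent 1, river 6
min |a| on river = 5

5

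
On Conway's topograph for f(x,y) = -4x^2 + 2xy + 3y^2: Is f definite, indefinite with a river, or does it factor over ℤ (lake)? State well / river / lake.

D = b²−4ac = 2² − 4·(-4)·3 = 52
D > 0 non-square ⇒ indefinite ⇒ periodic river

river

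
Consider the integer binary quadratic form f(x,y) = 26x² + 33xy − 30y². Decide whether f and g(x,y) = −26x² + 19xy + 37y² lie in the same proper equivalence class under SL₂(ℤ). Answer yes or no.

D₁ = 4209, D₂ = 4209
river cycle of f (length 42): (-30, 27, 29), (29, 31, -28), (-28, 25, 32), (32, 39, -21), (-21, 45, 26), (26, 59, -7), (-7, 53, 50), (50, 47, -10), (-10, 53, 35), (35, 17, -28), … (32 more)
river cycle of g (length 42): (37, 55, -8), (-8, 57, 30), (30, 63, -2), (-2, 61, 61), (61, 61, -2), (-2, 63, 30), (30, 57, -8), (-8, 55, 37), (37, 19, -26), (-26, 33, 30), … (32 more)
cycles differ ⇒ inequivalent

no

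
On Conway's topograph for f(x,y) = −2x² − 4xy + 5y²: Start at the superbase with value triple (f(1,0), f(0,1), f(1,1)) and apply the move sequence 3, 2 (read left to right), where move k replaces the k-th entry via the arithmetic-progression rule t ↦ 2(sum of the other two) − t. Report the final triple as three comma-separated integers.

start (-2,5,-1) = (f(1,0),f(0,1),f(1,1))
replace slot 3: 2·((-2)+5) − (-1) = 7 → (-2,5,7)
replace slot 2: 2·((-2)+7) − 5 = 5 → (-2,5,7)

-2,5,7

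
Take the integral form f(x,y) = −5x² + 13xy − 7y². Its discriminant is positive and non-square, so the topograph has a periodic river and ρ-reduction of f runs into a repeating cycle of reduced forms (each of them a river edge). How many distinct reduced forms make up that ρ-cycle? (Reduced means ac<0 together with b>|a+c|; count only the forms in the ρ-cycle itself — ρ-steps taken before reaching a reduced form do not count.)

D = 29, ⌊√D⌋ = 5
descent: ρ → (-7,1,1)
descent: ρ → (1,5,-1)  [lands on river]
river: ρ → (-1,5,1)
ρ-cycle length = 2 (tail of 2 descent steps not counted)

2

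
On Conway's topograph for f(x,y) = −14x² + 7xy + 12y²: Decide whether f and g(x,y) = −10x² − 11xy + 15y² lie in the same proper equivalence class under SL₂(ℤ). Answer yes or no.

D₁ = 721, D₂ = 721
river cycle of f (length 36): (12, 17, -9), (-9, 19, 10), (10, 21, -7), (-7, 21, 10), (10, 19, -9), (-9, 17, 12), (12, 7, -14), (-14, 21, 5), (5, 19, -18), (-18, 17, 6), … (26 more)
river cycle of g (length 36): (15, 11, -10), (-10, 9, 16), (16, 23, -3), (-3, 25, 8), (8, 23, -6), (-6, 25, 4), (4, 23, -12), (-12, 25, 2), (2, 23, -24), (-24, 25, 1), … (26 more)
cycles differ ⇒ inequivalent

no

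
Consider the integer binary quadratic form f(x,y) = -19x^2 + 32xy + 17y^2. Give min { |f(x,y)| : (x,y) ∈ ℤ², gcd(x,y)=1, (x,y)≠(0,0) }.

river: ρ → (17,36,-15)
river: ρ → (-15,24,29)
river: ρ → (29,34,-10)
river: ρ → (-10,46,5)
river: ρ → (5,44,-19)
river: ρ → (-19,32,17)
closes: descent 0, river 6
min |a| on river = 5

5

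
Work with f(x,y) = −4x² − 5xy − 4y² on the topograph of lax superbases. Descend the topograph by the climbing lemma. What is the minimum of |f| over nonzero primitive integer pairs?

translate: b→-3 (≡5 mod 8), so (4,5,4)→(4,-3,3)
flip: (4,-3,3)→(3,3,4)
reduced (well bottom): (3,3,4) with a≤c, −a<b≤a
well minimum |f| = |-3| = 3 (negative-definite)

3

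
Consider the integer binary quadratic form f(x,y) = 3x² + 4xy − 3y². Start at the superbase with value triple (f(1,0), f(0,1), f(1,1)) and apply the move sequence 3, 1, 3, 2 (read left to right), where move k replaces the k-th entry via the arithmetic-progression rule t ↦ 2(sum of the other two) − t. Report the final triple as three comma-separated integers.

start (3,-3,4) = (f(1,0),f(0,1),f(1,1))
replace slot 3: 2·(3+(-3)) − 4 = -4 → (3,-3,-4)
replace slot 1: 2·((-3)+(-4)) − 3 = -17 → (-17,-3,-4)
replace slot 3: 2·((-17)+(-3)) − (-4) = -36 → (-17,-3,-36)
replace slot 2: 2·((-17)+(-36)) − (-3) = -103 → (-17,-103,-36)

-17,-103,-36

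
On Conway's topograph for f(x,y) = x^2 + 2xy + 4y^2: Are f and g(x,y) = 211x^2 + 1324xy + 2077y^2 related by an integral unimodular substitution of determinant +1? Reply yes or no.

D₁ = -12, D₂ = -12
f: translate: b→0 (≡2 mod 2), so (1,2,4)→(1,0,3)
f: reduced (well bottom): (1,0,3) with a≤c, −a<b≤a
g: translate: b→58 (≡1324 mod 422), so (211,1324,2077)→(211,58,4)
g: flip: (211,58,4)→(4,-58,211)
g: translate: b→-2 (≡-58 mod 8), so (4,-58,211)→(4,-2,1)
g: flip: (4,-2,1)→(1,2,4)
g: translate: b→0 (≡2 mod 2), so (1,2,4)→(1,0,3)
g: reduced (well bottom): (1,0,3) with a≤c, −a<b≤a
reduced forms (1, 0, 3) vs (1, 0, 3) ⇒ equivalent

yes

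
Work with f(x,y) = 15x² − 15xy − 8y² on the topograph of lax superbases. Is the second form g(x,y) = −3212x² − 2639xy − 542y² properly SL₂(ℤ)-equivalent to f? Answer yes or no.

D₁ = 705, D₂ = 705
river cycle of f (length 14): (-8, 15, 15), (15, 15, -8), (-8, 17, 13), (13, 9, -12), (-12, 15, 10), (10, 25, -2), (-2, 23, 22), (22, 21, -3), (-3, 21, 22), (22, 23, -2), … (4 more)
river cycle of g (length 14): (-8, 15, 15), (15, 15, -8), (-8, 17, 13), (13, 9, -12), (-12, 15, 10), (10, 25, -2), (-2, 23, 22), (22, 21, -3), (-3, 21, 22), (22, 23, -2), … (4 more)
cycles coincide ⇒ equivalent

yes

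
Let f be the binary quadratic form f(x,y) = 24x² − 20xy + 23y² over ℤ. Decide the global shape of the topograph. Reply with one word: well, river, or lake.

D = b²−4ac = (-20)² − 4·24·23 = -1808
D < 0 ⇒ definite ⇒ every region one sign ⇒ single well

well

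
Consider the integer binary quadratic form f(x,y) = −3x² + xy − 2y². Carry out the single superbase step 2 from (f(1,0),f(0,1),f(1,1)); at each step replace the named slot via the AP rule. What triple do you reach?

start (-3,-2,-4) = (f(1,0),f(0,1),f(1,1))
replace slot 2: 2·((-3)+(-4)) − (-2) = -12 → (-3,-12,-4)

-3,-12,-4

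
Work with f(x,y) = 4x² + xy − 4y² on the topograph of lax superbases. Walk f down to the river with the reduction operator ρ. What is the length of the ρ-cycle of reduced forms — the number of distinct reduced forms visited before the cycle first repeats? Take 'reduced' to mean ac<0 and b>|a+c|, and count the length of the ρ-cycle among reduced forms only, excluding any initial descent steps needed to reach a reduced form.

D = 65, ⌊√D⌋ = 8
river: ρ → (-4,7,1)
river: ρ → (1,7,-4)
river: ρ → (-4,1,4)
river: ρ → (4,7,-1)
river: ρ → (-1,7,4)
river: ρ → (4,1,-4)
ρ-cycle length = 6 (tail of 0 descent steps not counted)

6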